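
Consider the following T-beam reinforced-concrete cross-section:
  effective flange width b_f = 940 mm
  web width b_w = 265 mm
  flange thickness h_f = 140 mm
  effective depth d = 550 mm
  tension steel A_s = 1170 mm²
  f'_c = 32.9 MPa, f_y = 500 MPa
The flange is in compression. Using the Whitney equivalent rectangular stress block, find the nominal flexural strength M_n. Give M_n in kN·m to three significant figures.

M_n ≈ 315 kN·m

Tension: T = A_s f_y = 1170 × 500 = 585000 N.
Try a within the flange: a = T/(0.85 f'_c b_f) = 585000/(0.85 × 32.9 × 940) = 22.25 mm.
Since a = 22.25 ≤ h_f = 140 mm, the stress block lies entirely in the flange; analyse as a rectangular beam of width b_f.
M_n = T(d − a/2) = 585000 × (550 − 11.125) = 315.24 × 10⁶ N·mm.
M_n = 315.24 kN·m.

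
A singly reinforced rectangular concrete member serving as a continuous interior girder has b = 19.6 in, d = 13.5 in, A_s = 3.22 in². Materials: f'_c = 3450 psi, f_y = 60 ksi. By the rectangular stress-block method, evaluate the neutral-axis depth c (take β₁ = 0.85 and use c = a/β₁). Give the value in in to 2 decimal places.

T = A_s f_y = 3.22 × 60 = 193.2 kips.
a = T/(0.85 f'_c b) = 193.2/(0.85 × 3.45 × 19.6) = 3.3613 in.
With β₁ = 0.85, c = a/β₁ = 3.3613/0.85 = 3.95 in.

c ≈ 3.95 in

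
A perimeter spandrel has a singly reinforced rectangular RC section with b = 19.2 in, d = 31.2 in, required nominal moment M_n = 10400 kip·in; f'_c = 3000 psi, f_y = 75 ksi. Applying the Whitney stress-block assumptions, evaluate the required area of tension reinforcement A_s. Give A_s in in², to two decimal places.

From M_n = 0.85 f'_c a b (d − a/2):
a = d − √(d² − 2M_n/(0.85 f'_c b)) = 31.2 − √(31.2² − 2 × 10400/(0.85 × 3 × 19.2)) = 7.778 in.
A_s = 0.85 f'_c a b / f_y = 0.85 × 3 × 7.778 × 19.2 / 75 = 5.077 in².

A_s ≈ 5.08 in²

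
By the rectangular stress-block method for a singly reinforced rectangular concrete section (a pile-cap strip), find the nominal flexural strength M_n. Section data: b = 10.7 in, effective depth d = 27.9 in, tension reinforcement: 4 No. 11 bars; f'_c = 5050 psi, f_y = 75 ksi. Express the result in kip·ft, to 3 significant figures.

A_s = 4 × 1.56 = 6.24 in².
T = A_s f_y = 6.24 × 75 = 468 kips.
a = T/(0.85 f'_c b) = 468/(0.85 × 5.05 × 10.7) = 10.189 in.
M_n = T(d − a/2) = 468 × (27.9 − 5.0945) = 10673.0 kip·in = 10673.0/12 = 889.42 kip·ft.

M_n ≈ 889 kip·ft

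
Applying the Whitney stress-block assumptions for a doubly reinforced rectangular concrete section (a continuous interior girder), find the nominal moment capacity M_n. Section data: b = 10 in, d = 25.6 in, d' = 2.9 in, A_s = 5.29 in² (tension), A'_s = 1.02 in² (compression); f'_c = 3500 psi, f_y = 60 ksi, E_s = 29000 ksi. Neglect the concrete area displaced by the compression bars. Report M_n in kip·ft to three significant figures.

Assume both steels yield.
a = (A_s − A'_s) f_y/(0.85 f'_c b) = (5.29 − 1.02) × 60/(0.85 × 3.5 × 10) = 8.612 in.
c = a/β₁ = 8.612/0.85 = 10.132 in; ε'_s = 0.003(c − d')/c = 0.0021 ≥ ε_y = 0.0021, so the compression steel yields.
M_n = (A_s − A'_s) f_y (d − a/2) + A'_s f_y (d − d') = 256.2 × (25.6 − 4.306) + 61.2 × (25.6 − 2.9) = 5455.5 + 1389.2 = 6844.7 kip·in = 6844.7/12 = 570.39 kip·ft.

M_n ≈ 570 kip·ft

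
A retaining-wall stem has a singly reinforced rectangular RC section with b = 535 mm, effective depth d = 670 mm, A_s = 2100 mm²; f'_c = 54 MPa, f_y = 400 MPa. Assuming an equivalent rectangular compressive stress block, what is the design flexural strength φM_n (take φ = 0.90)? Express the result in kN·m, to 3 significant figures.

T = A_s f_y = 2100 × 400 = 840000 N = 840 kN.
From C = T: a = T/(0.85 f'_c b) = 840000/(0.85 × 54 × 535) = 34.21 mm.
M_n = T(d − a/2) = 840 kN × (670 − 17.105) mm = 548.43 kN·m.
φM_n = 0.90 × 548.43 = 493.59 kN·m.

φM_n ≈ 494 kN·m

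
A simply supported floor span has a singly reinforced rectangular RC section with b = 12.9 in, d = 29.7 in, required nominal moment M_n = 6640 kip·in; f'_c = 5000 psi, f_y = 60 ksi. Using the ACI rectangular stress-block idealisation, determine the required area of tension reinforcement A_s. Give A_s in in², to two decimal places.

A_s ≈ 4.02 in²

From M_n = 0.85 f'_c a b (d − a/2):
a = d − √(d² − 2M_n/(0.85 f'_c b)) = 29.7 − √(29.7² − 2 × 6640/(0.85 × 5 × 12.9)) = 4.404 in.
A_s = 0.85 f'_c a b / f_y = 0.85 × 5 × 4.404 × 12.9 / 60 = 4.024 in².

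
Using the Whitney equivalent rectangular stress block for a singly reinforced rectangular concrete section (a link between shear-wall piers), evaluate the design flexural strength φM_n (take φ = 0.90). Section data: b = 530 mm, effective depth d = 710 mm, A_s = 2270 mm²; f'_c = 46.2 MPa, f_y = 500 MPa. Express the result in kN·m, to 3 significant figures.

φM_n ≈ 697 kN·m

T = A_s f_y = 2270 × 500 = 1135000 N = 1135 kN.
From C = T: a = T/(0.85 f'_c b) = 1135000/(0.85 × 46.2 × 530) = 54.53 mm.
M_n = T(d − a/2) = 1135 kN × (710 − 27.265) mm = 774.90 kN·m.
φM_n = 0.90 × 774.90 = 697.41 kN·m.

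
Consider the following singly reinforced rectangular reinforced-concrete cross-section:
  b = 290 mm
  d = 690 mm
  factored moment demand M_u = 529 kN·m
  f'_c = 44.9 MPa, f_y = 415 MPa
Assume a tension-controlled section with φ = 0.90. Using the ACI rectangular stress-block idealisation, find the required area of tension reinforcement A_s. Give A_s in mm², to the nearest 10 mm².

A_s ≈ 2180 mm²

M_n = M_u/φ = 529/0.90 = 587.778 kN·m.
With M_n = 0.85 f'_c a b (d − a/2), solve the quadratic for a:
a = d − √(d² − 2M_n/(0.85 f'_c b)) = 690 − √(690² − 2 × 587.778×10⁶/(0.85 × 44.9 × 290)) = 81.82 mm.
A_s = 0.85 f'_c a b / f_y = 0.85 × 44.9 × 81.82 × 290 / 415 = 2182.1 mm².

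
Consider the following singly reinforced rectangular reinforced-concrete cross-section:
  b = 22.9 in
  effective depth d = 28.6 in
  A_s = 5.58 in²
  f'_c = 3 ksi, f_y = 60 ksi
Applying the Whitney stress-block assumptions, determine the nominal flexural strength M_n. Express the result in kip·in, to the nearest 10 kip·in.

T = A_s f_y = 5.58 × 60 = 334.8 kips.
a = T/(0.85 f'_c b) = 334.8/(0.85 × 3 × 22.9) = 5.733 in.
M_n = T(d − a/2) = 334.8 × (28.6 − 2.8665) = 8615.6 kip·in.

M_n ≈ 8620 kip·in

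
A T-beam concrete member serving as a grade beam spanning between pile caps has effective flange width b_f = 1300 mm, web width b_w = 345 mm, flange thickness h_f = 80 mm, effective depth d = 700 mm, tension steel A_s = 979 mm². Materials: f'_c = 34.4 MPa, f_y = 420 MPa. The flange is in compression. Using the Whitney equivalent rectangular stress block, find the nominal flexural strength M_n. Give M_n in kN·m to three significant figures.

M_n ≈ 286 kN·m

Tension: T = A_s f_y = 979 × 420 = 411180 N.
Try a within the flange: a = T/(0.85 f'_c b_f) = 411180/(0.85 × 34.4 × 1300) = 10.82 mm.
Since a = 10.82 ≤ h_f = 80 mm, the stress block lies entirely in the flange; analyse as a rectangular beam of width b_f.
M_n = T(d − a/2) = 411180 × (700 − 5.41) = 285.60 × 10⁶ N·mm.
M_n = 285.60 kN·m.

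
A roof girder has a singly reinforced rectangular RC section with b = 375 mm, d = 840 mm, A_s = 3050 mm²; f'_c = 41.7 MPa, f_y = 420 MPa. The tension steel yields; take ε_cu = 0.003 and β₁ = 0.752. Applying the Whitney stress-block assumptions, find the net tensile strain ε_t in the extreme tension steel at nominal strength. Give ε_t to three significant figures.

ε_t ≈ 0.0167

a = A_s f_y/(0.85 f'_c b) = 96.37 mm.
β₁ = 0.752, so c = a/β₁ = 96.37/0.752 = 128.15 mm.
From the linear strain diagram with ε_cu = 0.003: ε_t = 0.003 (d − c)/c = 0.003 × (840 − 128.15)/128.15 = 0.0167.
Since ε_t ≥ 0.005, the section is tension-controlled.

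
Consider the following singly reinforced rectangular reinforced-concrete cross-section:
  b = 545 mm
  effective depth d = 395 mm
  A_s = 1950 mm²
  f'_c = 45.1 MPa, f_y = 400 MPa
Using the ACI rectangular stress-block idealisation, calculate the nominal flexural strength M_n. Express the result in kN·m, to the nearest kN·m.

M_n ≈ 294 kN·m

T = A_s f_y = 1950 × 400 = 780000 N = 780 kN.
From C = T: a = T/(0.85 f'_c b) = 780000/(0.85 × 45.1 × 545) = 37.33 mm.
M_n = T(d − a/2) = 780 kN × (395 − 18.665) mm = 293.54 kN·m.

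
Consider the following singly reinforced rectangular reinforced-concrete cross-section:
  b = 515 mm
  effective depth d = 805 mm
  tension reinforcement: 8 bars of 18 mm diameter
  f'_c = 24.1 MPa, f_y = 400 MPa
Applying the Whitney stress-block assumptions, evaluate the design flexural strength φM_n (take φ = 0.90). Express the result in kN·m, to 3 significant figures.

A_s = 8 × 254 = 2032 mm².
T = A_s f_y = 2032 × 400 = 812800 N = 812.8 kN.
From C = T: a = T/(0.85 f'_c b) = 812800/(0.85 × 24.1 × 515) = 77.04 mm.
M_n = T(d − a/2) = 812.8 kN × (805 − 38.52) mm = 622.99 kN·m.
φM_n = 0.90 × 622.99 = 560.69 kN·m.

φM_n ≈ 561 kN·m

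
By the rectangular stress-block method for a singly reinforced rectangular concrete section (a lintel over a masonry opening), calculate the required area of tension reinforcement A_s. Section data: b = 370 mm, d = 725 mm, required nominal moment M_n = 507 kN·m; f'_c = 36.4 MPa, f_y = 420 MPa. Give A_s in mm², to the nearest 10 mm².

With M_n = 0.85 f'_c a b (d − a/2), solve the quadratic for a:
a = d − √(d² − 2M_n/(0.85 f'_c b)) = 725 − √(725² − 2 × 507×10⁶/(0.85 × 36.4 × 370)) = 63.90 mm.
A_s = 0.85 f'_c a b / f_y = 0.85 × 36.4 × 63.90 × 370 / 420 = 1741.7 mm².

A_s ≈ 1740 mm²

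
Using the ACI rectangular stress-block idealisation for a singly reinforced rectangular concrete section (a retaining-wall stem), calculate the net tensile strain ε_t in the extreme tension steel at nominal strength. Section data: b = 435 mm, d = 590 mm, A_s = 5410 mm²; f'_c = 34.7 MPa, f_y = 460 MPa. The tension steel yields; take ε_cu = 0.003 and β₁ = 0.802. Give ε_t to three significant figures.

ε_t ≈ 0.00432

a = A_s f_y/(0.85 f'_c b) = 193.96 mm.
β₁ = 0.802, so c = a/β₁ = 193.96/0.802 = 241.85 mm.
From the linear strain diagram with ε_cu = 0.003: ε_t = 0.003 (d − c)/c = 0.003 × (590 − 241.85)/241.85 = 0.00432.
ε_t is between 0.004 and 0.005 — transition zone.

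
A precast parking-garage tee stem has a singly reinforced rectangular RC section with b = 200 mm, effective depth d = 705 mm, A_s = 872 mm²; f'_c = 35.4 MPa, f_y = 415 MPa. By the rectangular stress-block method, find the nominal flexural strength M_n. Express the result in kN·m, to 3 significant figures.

T = A_s f_y = 872 × 415 = 361880 N = 361.88 kN.
From C = T: a = T/(0.85 f'_c b) = 361880/(0.85 × 35.4 × 200) = 60.13 mm.
M_n = T(d − a/2) = 361.88 kN × (705 − 30.065) mm = 244.25 kN·m.

M_n ≈ 244 kN·m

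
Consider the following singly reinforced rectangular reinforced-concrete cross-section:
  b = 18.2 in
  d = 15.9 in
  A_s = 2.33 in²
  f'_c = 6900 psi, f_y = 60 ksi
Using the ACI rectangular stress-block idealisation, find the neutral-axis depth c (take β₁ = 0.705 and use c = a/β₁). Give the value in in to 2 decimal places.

T = A_s f_y = 2.33 × 60 = 139.8 kips.
a = T/(0.85 f'_c b) = 139.8/(0.85 × 6.9 × 18.2) = 1.3097 in.
With β₁ = 0.705, c = a/β₁ = 1.3097/0.705 = 1.86 in.

c ≈ 1.86 in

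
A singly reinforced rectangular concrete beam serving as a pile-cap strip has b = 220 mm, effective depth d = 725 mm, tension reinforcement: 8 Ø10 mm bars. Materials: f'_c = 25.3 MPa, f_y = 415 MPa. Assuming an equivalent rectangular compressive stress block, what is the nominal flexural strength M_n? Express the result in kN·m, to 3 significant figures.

M_n ≈ 182 kN·m

A_s = 8 × 78.5 = 628 mm².
T = A_s f_y = 628 × 415 = 260620 N = 260.62 kN.
From C = T: a = T/(0.85 f'_c b) = 260620/(0.85 × 25.3 × 220) = 55.09 mm.
M_n = T(d − a/2) = 260.62 kN × (725 − 27.545) mm = 181.77 kN·m.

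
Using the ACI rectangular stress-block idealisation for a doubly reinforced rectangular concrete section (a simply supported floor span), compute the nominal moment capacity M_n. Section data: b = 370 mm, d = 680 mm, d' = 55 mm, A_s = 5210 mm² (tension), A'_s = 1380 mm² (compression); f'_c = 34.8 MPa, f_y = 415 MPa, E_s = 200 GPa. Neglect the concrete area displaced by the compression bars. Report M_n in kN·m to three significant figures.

M_n ≈ 1320 kN·m

Assume both tension and compression steel yield.
Net tension couple steel: A_s − A'_s = 3830 mm².
a = (A_s − A'_s) f_y / (0.85 f'_c b) = 1589450/(0.85 × 34.8 × 370) = 145.23 mm.
c = a/β₁ = 145.23/0.801 = 181.31 mm; ε'_s = 0.003(c − d')/c = 0.0021 ≥ f_y/E_s = 0.0021, so compression steel does yield.
M_n = (A_s − A'_s) f_y (d − a/2) + A'_s f_y (d − d') = [1589450 × (680 − 72.615) + 572700 × (680 − 55)] × 10⁻⁶ = 965.41 + 357.94 = 1323.35 kN·m.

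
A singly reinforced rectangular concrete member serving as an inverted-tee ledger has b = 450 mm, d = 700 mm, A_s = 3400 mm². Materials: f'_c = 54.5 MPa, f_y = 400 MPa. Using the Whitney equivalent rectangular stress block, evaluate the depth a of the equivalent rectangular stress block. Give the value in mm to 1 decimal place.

T = A_s f_y = 3400 × 400 = 1360000 N = 1360 kN.
Setting C = 0.85 f'_c a b equal to T: a = 1360000/(0.85 × 54.5 × 450) = 65.2 mm.

a ≈ 65.2 mm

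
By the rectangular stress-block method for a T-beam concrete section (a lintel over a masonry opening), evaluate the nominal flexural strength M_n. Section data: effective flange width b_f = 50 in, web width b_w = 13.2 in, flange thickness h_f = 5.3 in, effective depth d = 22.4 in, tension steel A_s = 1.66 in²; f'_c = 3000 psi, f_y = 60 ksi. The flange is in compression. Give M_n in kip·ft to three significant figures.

Tension: T = A_s f_y = 1.66 × 60 = 99.6 kips.
Try a within the flange: a = T/(0.85 f'_c b_f) = 99.6/(0.85 × 3 × 50) = 0.781 in.
Since a = 0.781 ≤ h_f = 5.3 in, the stress block lies entirely in the flange; analyse as a rectangular beam of width b_f.
M_n = T(d − a/2) = 99.6 × (22.4 − 0.3905) = 2192.1 kip·in.
M_n = 2192.1/12 = 182.68 kip·ft.

M_n ≈ 183 kip·ft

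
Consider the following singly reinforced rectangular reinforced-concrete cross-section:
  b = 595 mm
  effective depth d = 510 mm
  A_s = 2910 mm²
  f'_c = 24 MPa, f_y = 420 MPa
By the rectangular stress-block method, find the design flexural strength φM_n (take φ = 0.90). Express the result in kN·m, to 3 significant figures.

T = A_s f_y = 2910 × 420 = 1222200 N = 1222.2 kN.
From C = T: a = T/(0.85 f'_c b) = 1222200/(0.85 × 24 × 595) = 100.69 mm.
M_n = T(d − a/2) = 1222.2 kN × (510 − 50.345) mm = 561.79 kN·m.
φM_n = 0.90 × 561.79 = 505.61 kN·m.

φM_n ≈ 506 kN·m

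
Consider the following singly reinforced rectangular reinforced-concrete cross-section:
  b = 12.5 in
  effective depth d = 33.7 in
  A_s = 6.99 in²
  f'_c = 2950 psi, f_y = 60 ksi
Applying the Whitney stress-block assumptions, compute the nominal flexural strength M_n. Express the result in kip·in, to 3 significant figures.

T = A_s f_y = 6.99 × 60 = 419.4 kips.
a = T/(0.85 f'_c b) = 419.4/(0.85 × 2.95 × 12.5) = 13.381 in.
M_n = T(d − a/2) = 419.4 × (33.7 − 6.6905) = 11327.8 kip·in.

M_n ≈ 11300 kip·in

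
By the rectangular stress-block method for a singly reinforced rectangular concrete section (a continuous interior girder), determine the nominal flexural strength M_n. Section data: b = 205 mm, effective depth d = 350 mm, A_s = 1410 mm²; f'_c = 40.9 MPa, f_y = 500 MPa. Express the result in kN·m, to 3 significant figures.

T = A_s f_y = 1410 × 500 = 705000 N = 705 kN.
From C = T: a = T/(0.85 f'_c b) = 705000/(0.85 × 40.9 × 205) = 98.92 mm.
M_n = T(d − a/2) = 705 kN × (350 − 49.46) mm = 211.88 kN·m.

M_n ≈ 212 kN·m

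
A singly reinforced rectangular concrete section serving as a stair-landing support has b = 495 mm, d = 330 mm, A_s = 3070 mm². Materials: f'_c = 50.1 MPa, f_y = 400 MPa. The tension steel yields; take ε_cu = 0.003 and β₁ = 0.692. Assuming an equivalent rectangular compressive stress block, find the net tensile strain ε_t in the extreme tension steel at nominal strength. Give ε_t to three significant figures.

a = A_s f_y/(0.85 f'_c b) = 58.26 mm.
β₁ = 0.692, so c = a/β₁ = 58.26/0.692 = 84.19 mm.
From the linear strain diagram with ε_cu = 0.003: ε_t = 0.003 (d − c)/c = 0.003 × (330 − 84.19)/84.19 = 0.00876.
Since ε_t ≥ 0.005, the section is tension-controlled.

ε_t ≈ 0.00876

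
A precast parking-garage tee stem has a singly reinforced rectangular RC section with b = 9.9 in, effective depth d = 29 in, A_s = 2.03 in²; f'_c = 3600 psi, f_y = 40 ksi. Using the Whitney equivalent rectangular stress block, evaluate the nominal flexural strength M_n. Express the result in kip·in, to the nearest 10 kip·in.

T = A_s f_y = 2.03 × 40 = 81.2 kips.
a = T/(0.85 f'_c b) = 81.2/(0.85 × 3.6 × 9.9) = 2.680 in.
M_n = T(d − a/2) = 81.2 × (29 − 1.34) = 2246.0 kip·in.

M_n ≈ 2250 kip·in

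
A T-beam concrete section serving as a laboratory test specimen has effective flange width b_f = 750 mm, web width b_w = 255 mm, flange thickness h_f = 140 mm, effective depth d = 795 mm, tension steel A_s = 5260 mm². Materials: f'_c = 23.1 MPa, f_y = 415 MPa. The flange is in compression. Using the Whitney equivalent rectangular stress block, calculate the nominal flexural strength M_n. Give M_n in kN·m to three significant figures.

M_n ≈ 1570 kN·m

Tension: T = A_s f_y = 5260 × 415 = 2182900 N.
Try a within the flange: a = T/(0.85 f'_c b_f) = 2182900/(0.85 × 23.1 × 750) = 148.23 mm.
a = 148.23 > h_f = 140 mm: the block extends into the web. Split into flange-overhang and web parts.
C_f = 0.85 f'_c (b_f − b_w) h_f = 0.85 × 23.1 × (750 − 255) × 140 = 1360706 N.
Remaining web compression depth: a_w = (T − C_f)/(0.85 f'_c b_w) = (2182900 − 1360706)/(0.85 × 23.1 × 255) = 164.21 mm.
M_n = C_f(d − h_f/2) + (T − C_f)(d − a_w/2) = 1360706 × (795 − 70) + 822194 × (795 − 82.105) = 986.51 + 586.14 = 1572.65 × 10⁶ N·mm.
M_n = 1572.65 kN·m.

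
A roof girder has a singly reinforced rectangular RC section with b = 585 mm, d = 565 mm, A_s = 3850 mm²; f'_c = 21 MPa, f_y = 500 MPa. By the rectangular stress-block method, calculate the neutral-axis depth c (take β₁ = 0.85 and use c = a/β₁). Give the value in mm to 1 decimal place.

c ≈ 216.9 mm

T = A_s f_y = 3850 × 500 = 1925000 N = 1925 kN.
Setting C = 0.85 f'_c a b equal to T: a = 1925000/(0.85 × 21 × 585) = 184.347 mm.
With β₁ = 0.85, c = a/β₁ = 184.347/0.85 = 216.9 mm.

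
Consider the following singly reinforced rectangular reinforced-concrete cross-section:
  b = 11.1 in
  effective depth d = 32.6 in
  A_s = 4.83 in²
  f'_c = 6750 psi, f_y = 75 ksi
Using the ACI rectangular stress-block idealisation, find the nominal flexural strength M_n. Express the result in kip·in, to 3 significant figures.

M_n ≈ 10800 kip·in

T = A_s f_y = 4.83 × 75 = 362.25 kips.
a = T/(0.85 f'_c b) = 362.25/(0.85 × 6.75 × 11.1) = 5.688 in.
M_n = T(d − a/2) = 362.25 × (32.6 − 2.844) = 10779.1 kip·in.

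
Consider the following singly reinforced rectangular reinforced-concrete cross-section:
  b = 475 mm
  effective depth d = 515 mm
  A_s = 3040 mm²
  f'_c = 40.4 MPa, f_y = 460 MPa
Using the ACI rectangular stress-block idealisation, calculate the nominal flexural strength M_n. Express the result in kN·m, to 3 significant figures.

T = A_s f_y = 3040 × 460 = 1398400 N = 1398.4 kN.
From C = T: a = T/(0.85 f'_c b) = 1398400/(0.85 × 40.4 × 475) = 85.73 mm.
M_n = T(d − a/2) = 1398.4 kN × (515 − 42.865) mm = 660.23 kN·m.

M_n ≈ 660 kN·m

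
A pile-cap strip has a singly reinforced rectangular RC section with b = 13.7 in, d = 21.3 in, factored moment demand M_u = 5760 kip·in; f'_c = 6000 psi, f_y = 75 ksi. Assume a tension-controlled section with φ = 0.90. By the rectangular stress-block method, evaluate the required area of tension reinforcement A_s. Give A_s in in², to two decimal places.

M_n = M_u/φ = 5760/0.90 = 6400 kip·in.
From M_n = 0.85 f'_c a b (d − a/2):
a = d − √(d² − 2M_n/(0.85 f'_c b)) = 21.3 − √(21.3² − 2 × 6400/(0.85 × 6 × 13.7)) = 4.853 in.
A_s = 0.85 f'_c a b / f_y = 0.85 × 6 × 4.853 × 13.7 / 75 = 4.521 in².

A_s ≈ 4.52 in²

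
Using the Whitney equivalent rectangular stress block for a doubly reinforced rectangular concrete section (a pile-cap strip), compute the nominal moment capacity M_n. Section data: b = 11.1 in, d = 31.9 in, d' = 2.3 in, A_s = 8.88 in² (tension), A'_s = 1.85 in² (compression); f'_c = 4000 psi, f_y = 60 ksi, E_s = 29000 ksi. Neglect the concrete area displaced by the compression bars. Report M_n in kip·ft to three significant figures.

M_n ≈ 1200 kip·ft

Assume both steels yield.
a = (A_s − A'_s) f_y/(0.85 f'_c b) = (8.88 − 1.85) × 60/(0.85 × 4 × 11.1) = 11.176 in.
c = a/β₁ = 11.176/0.85 = 13.148 in; ε'_s = 0.003(c − d')/c = 0.0025 ≥ ε_y = 0.0021, so the compression steel yields.
M_n = (A_s − A'_s) f_y (d − a/2) + A'_s f_y (d − d') = 421.8 × (31.9 − 5.588) + 111 × (31.9 − 2.3) = 11098.4 + 3285.6 = 14384.0 kip·in = 14384.0/12 = 1198.67 kip·ft.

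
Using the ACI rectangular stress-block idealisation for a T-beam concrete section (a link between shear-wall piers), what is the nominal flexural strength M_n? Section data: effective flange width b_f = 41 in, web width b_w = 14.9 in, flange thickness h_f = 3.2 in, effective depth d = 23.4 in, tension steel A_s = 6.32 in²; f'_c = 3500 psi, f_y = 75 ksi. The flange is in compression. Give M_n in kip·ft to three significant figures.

Tension: T = A_s f_y = 6.32 × 75 = 474 kips.
Try a within the flange: a = T/(0.85 f'_c b_f) = 474/(0.85 × 3.5 × 41) = 3.886 in.
a = 3.886 > h_f = 3.2 in: the block extends into the web. Split into flange-overhang and web parts.
C_f = 0.85 f'_c (b_f − b_w) h_f = 0.85 × 3.5 × (41 − 14.9) × 3.2 = 248.5 kips.
Remaining web compression depth: a_w = (T − C_f)/(0.85 f'_c b_w) = (474 − 248.5)/(0.85 × 3.5 × 14.9) = 5.087 in.
M_n = C_f(d − h_f/2) + (T − C_f)(d − a_w/2) = 248.5 × (23.4 − 1.6) + 225.5 × (23.4 − 2.5435) = 5417.3 + 4703.1 = 10120.4 kip·in.
M_n = 10120.4/12 = 843.37 kip·ft.

M_n ≈ 843 kip·ft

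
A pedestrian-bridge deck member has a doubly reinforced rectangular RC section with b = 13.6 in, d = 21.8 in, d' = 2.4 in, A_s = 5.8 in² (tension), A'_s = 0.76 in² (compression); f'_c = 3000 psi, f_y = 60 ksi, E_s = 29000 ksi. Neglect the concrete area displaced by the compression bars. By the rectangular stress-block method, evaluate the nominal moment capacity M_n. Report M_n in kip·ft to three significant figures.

M_n ≈ 513 kip·ft

Assume both steels yield.
a = (A_s − A'_s) f_y/(0.85 f'_c b) = (5.8 − 0.76) × 60/(0.85 × 3 × 13.6) = 8.720 in.
c = a/β₁ = 8.720/0.85 = 10.259 in; ε'_s = 0.003(c − d')/c = 0.0023 ≥ ε_y = 0.0021, so the compression steel yields.
M_n = (A_s − A'_s) f_y (d − a/2) + A'_s f_y (d − d') = 302.4 × (21.8 − 4.36) + 45.6 × (21.8 − 2.4) = 5273.9 + 884.6 = 6158.5 kip·in = 6158.5/12 = 513.21 kip·ft.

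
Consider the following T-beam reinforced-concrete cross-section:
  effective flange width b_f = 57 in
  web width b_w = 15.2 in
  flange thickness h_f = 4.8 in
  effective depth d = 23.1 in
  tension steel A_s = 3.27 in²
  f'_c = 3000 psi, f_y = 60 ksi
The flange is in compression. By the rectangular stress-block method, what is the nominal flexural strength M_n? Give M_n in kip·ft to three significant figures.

M_n ≈ 367 kip·ft

Tension: T = A_s f_y = 3.27 × 60 = 196.2 kips.
Try a within the flange: a = T/(0.85 f'_c b_f) = 196.2/(0.85 × 3 × 57) = 1.350 in.
Since a = 1.350 ≤ h_f = 4.8 in, the stress block lies entirely in the flange; analyse as a rectangular beam of width b_f.
M_n = T(d − a/2) = 196.2 × (23.1 − 0.675) = 4399.8 kip·in.
M_n = 4399.8/12 = 366.65 kip·ft.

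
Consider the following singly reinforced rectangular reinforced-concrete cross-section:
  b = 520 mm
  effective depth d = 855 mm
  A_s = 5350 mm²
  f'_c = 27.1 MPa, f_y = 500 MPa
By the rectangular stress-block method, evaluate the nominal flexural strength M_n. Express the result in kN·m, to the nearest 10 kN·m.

T = A_s f_y = 5350 × 500 = 2675000 N = 2675 kN.
From C = T: a = T/(0.85 f'_c b) = 2675000/(0.85 × 27.1 × 520) = 223.32 mm.
M_n = T(d − a/2) = 2675 kN × (855 − 111.66) mm = 1988.43 kN·m.

M_n ≈ 1990 kN·m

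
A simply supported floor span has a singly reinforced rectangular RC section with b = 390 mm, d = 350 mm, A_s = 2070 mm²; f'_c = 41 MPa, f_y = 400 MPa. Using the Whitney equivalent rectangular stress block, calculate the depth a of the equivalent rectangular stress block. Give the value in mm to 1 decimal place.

a ≈ 60.9 mm

T = A_s f_y = 2070 × 400 = 828000 N = 828 kN.
Setting C = 0.85 f'_c a b equal to T: a = 828000/(0.85 × 41 × 390) = 60.9 mm.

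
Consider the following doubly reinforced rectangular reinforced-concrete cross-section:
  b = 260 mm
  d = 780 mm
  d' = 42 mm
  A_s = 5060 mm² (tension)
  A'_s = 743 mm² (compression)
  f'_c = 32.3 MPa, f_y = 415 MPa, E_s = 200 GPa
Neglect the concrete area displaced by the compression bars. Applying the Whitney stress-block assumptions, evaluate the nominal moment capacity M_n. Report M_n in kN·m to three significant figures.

M_n ≈ 1400 kN·m

Assume both tension and compression steel yield.
Net tension couple steel: A_s − A'_s = 4317 mm².
a = (A_s − A'_s) f_y / (0.85 f'_c b) = 1791555/(0.85 × 32.3 × 260) = 250.98 mm.
c = a/β₁ = 250.98/0.819 = 306.45 mm; ε'_s = 0.003(c − d')/c = 0.0026 ≥ f_y/E_s = 0.0021, so compression steel does yield.
M_n = (A_s − A'_s) f_y (d − a/2) + A'_s f_y (d − d') = [1791555 × (780 − 125.49) + 308345 × (780 − 42)] × 10⁻⁶ = 1172.59 + 227.56 = 1400.15 kN·m.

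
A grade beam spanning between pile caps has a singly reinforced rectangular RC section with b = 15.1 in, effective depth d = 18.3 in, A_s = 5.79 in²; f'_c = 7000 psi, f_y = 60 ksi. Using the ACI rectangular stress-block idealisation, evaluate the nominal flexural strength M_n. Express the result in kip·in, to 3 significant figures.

T = A_s f_y = 5.79 × 60 = 347.4 kips.
a = T/(0.85 f'_c b) = 347.4/(0.85 × 7 × 15.1) = 3.867 in.
M_n = T(d − a/2) = 347.4 × (18.3 − 1.9335) = 5685.7 kip·in.

M_n ≈ 5690 kip·in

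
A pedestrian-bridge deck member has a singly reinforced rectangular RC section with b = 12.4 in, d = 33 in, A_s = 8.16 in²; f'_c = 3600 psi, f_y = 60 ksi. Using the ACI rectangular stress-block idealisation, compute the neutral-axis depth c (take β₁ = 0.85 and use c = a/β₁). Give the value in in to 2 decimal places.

T = A_s f_y = 8.16 × 60 = 489.6 kips.
a = T/(0.85 f'_c b) = 489.6/(0.85 × 3.6 × 12.4) = 12.9032 in.
With β₁ = 0.85, c = a/β₁ = 12.9032/0.85 = 15.18 in.

c ≈ 15.18 in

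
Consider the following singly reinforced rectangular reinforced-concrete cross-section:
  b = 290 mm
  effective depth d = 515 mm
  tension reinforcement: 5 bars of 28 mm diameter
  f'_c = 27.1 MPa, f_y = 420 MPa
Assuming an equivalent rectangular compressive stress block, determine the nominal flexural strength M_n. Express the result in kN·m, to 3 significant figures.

M_n ≈ 541 kN·m

A_s = 5 × 616 = 3080 mm².
T = A_s f_y = 3080 × 420 = 1293600 N = 1293.6 kN.
From C = T: a = T/(0.85 f'_c b) = 1293600/(0.85 × 27.1 × 290) = 193.65 mm.
M_n = T(d − a/2) = 1293.6 kN × (515 − 96.825) mm = 540.95 kN·m.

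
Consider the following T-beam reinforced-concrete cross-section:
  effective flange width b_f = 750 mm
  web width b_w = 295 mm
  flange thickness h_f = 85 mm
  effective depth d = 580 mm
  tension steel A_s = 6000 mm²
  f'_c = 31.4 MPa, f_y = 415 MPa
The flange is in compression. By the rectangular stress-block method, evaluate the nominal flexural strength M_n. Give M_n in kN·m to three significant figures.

M_n ≈ 1270 kN·m

Tension: T = A_s f_y = 6000 × 415 = 2490000 N.
Try a within the flange: a = T/(0.85 f'_c b_f) = 2490000/(0.85 × 31.4 × 750) = 124.39 mm.
a = 124.39 > h_f = 85 mm: the block extends into the web. Split into flange-overhang and web parts.
C_f = 0.85 f'_c (b_f − b_w) h_f = 0.85 × 31.4 × (750 − 295) × 85 = 1032236 N.
Remaining web compression depth: a_w = (T − C_f)/(0.85 f'_c b_w) = (2490000 − 1032236)/(0.85 × 31.4 × 295) = 185.15 mm.
M_n = C_f(d − h_f/2) + (T − C_f)(d − a_w/2) = 1032236 × (580 − 42.5) + 1457764 × (580 − 92.575) = 554.83 + 710.55 = 1265.38 × 10⁶ N·mm.
M_n = 1265.38 kN·m.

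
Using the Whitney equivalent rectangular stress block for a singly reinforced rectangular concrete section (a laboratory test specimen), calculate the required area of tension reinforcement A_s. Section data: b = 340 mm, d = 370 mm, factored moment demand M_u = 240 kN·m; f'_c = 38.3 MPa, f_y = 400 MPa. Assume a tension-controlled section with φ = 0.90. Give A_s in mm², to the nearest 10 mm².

M_n = M_u/φ = 240/0.90 = 266.667 kN·m.
With M_n = 0.85 f'_c a b (d − a/2), solve the quadratic for a:
a = d − √(d² − 2M_n/(0.85 f'_c b)) = 370 − √(370² − 2 × 266.667×10⁶/(0.85 × 38.3 × 340)) = 72.15 mm.
A_s = 0.85 f'_c a b / f_y = 0.85 × 38.3 × 72.15 × 340 / 400 = 1996.5 mm².

A_s ≈ 2000 mm²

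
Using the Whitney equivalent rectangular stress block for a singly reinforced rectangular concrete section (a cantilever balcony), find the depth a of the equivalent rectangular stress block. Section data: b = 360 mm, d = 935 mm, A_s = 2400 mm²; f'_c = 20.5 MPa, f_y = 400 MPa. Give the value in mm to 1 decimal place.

a ≈ 153.0 mm

T = A_s f_y = 2400 × 400 = 960000 N = 960 kN.
Setting C = 0.85 f'_c a b equal to T: a = 960000/(0.85 × 20.5 × 360) = 153.0 mm.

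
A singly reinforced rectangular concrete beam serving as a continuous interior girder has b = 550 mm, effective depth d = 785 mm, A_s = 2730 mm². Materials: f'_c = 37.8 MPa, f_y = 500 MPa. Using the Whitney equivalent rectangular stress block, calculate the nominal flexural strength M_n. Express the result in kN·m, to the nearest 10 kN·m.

M_n ≈ 1020 kN·m

T = A_s f_y = 2730 × 500 = 1365000 N = 1365 kN.
From C = T: a = T/(0.85 f'_c b) = 1365000/(0.85 × 37.8 × 550) = 77.24 mm.
M_n = T(d − a/2) = 1365 kN × (785 − 38.62) mm = 1018.81 kN·m.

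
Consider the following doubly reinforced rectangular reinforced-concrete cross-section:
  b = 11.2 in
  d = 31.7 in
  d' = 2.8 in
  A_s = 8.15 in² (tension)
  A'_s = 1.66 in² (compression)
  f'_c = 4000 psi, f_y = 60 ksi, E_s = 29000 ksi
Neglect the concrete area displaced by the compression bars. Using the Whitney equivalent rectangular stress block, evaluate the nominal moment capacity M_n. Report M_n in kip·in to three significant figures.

Assume both steels yield.
a = (A_s − A'_s) f_y/(0.85 f'_c b) = (8.15 − 1.66) × 60/(0.85 × 4 × 11.2) = 10.226 in.
c = a/β₁ = 10.226/0.85 = 12.031 in; ε'_s = 0.003(c − d')/c = 0.0023 ≥ ε_y = 0.0021, so the compression steel yields.
M_n = (A_s − A'_s) f_y (d − a/2) + A'_s f_y (d − d') = 389.4 × (31.7 − 5.113) + 99.6 × (31.7 − 2.8) = 10353.0 + 2878.4 = 13231.4 kip·in.

M_n ≈ 13200 kip·in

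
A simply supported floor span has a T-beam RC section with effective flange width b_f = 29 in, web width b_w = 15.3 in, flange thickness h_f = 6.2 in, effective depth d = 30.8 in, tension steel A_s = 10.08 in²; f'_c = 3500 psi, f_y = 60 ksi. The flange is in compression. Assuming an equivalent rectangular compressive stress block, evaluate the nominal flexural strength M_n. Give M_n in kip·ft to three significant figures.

Tension: T = A_s f_y = 10.08 × 60 = 604.8 kips.
Try a within the flange: a = T/(0.85 f'_c b_f) = 604.8/(0.85 × 3.5 × 29) = 7.010 in.
a = 7.010 > h_f = 6.2 in: the block extends into the web. Split into flange-overhang and web parts.
C_f = 0.85 f'_c (b_f − b_w) h_f = 0.85 × 3.5 × (29 − 15.3) × 6.2 = 252.7 kips.
Remaining web compression depth: a_w = (T − C_f)/(0.85 f'_c b_w) = (604.8 − 252.7)/(0.85 × 3.5 × 15.3) = 7.735 in.
M_n = C_f(d − h_f/2) + (T − C_f)(d − a_w/2) = 252.7 × (30.8 − 3.1) + 352.1 × (30.8 − 3.8675) = 6999.8 + 9482.9 = 16482.7 kip·in.
M_n = 16482.7/12 = 1373.56 kip·ft.

M_n ≈ 1370 kip·ft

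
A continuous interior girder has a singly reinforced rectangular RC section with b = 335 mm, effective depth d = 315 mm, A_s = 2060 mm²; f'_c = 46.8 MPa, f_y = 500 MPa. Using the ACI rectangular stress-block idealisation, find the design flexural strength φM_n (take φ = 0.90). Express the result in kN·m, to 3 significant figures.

φM_n ≈ 256 kN·m

T = A_s f_y = 2060 × 500 = 1030000 N = 1030 kN.
From C = T: a = T/(0.85 f'_c b) = 1030000/(0.85 × 46.8 × 335) = 77.29 mm.
M_n = T(d − a/2) = 1030 kN × (315 − 38.645) mm = 284.65 kN·m.
φM_n = 0.90 × 284.65 = 256.19 kN·m.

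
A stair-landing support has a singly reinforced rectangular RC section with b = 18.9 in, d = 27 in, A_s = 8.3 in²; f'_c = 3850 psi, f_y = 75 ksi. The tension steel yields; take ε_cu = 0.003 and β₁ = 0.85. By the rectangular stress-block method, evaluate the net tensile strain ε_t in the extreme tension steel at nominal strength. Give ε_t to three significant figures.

ε_t ≈ 0.00384

a = A_s f_y/(0.85 f'_c b) = 10.065 in.
β₁ = 0.85, so c = a/β₁ = 10.065/0.85 = 11.841 in.
From the linear strain diagram with ε_cu = 0.003: ε_t = 0.003 (d − c)/c = 0.003 × (27 − 11.841)/11.841 = 0.00384.
ε_t < 0.004 — the section is over-reinforced for flexure under ACI limits.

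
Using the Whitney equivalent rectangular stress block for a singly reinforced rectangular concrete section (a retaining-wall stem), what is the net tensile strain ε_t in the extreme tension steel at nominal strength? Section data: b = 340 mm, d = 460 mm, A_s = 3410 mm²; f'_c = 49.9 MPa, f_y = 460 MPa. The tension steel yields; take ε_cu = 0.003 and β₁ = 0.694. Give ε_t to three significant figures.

a = A_s f_y/(0.85 f'_c b) = 108.77 mm.
β₁ = 0.694, so c = a/β₁ = 108.77/0.694 = 156.73 mm.
From the linear strain diagram with ε_cu = 0.003: ε_t = 0.003 (d − c)/c = 0.003 × (460 − 156.73)/156.73 = 0.00580.
Since ε_t ≥ 0.005, the section is tension-controlled.

ε_t ≈ 0.00580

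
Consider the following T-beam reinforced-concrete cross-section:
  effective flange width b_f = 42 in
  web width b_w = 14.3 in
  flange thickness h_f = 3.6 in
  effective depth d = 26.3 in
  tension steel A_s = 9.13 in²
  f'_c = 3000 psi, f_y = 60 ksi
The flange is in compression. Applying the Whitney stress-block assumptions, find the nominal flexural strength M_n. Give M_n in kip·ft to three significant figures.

M_n ≈ 1060 kip·ft

Tension: T = A_s f_y = 9.13 × 60 = 547.8 kips.
Try a within the flange: a = T/(0.85 f'_c b_f) = 547.8/(0.85 × 3 × 42) = 5.115 in.
a = 5.115 > h_f = 3.6 in: the block extends into the web. Split into flange-overhang and web parts.
C_f = 0.85 f'_c (b_f − b_w) h_f = 0.85 × 3 × (42 − 14.3) × 3.6 = 254.3 kips.
Remaining web compression depth: a_w = (T − C_f)/(0.85 f'_c b_w) = (547.8 − 254.3)/(0.85 × 3 × 14.3) = 8.049 in.
M_n = C_f(d − h_f/2) + (T − C_f)(d − a_w/2) = 254.3 × (26.3 − 1.8) + 293.5 × (26.3 − 4.0245) = 6230.4 + 6537.9 = 12768.3 kip·in.
M_n = 12768.3/12 = 1064.03 kip·ft.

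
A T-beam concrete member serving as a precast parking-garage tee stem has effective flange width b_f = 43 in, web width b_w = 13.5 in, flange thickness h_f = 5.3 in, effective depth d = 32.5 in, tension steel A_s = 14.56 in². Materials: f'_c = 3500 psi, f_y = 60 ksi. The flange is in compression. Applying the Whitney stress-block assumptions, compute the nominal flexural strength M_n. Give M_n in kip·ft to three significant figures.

Tension: T = A_s f_y = 14.56 × 60 = 873.6 kips.
Try a within the flange: a = T/(0.85 f'_c b_f) = 873.6/(0.85 × 3.5 × 43) = 6.829 in.
a = 6.829 > h_f = 5.3 in: the block extends into the web. Split into flange-overhang and web parts.
C_f = 0.85 f'_c (b_f − b_w) h_f = 0.85 × 3.5 × (43 − 13.5) × 5.3 = 465.1 kips.
Remaining web compression depth: a_w = (T − C_f)/(0.85 f'_c b_w) = (873.6 − 465.1)/(0.85 × 3.5 × 13.5) = 10.171 in.
M_n = C_f(d − h_f/2) + (T − C_f)(d − a_w/2) = 465.1 × (32.5 − 2.65) + 408.5 × (32.5 − 5.0855) = 13883.2 + 11198.8 = 25082.0 kip·in.
M_n = 25082.0/12 = 2090.17 kip·ft.

M_n ≈ 2090 kip·ft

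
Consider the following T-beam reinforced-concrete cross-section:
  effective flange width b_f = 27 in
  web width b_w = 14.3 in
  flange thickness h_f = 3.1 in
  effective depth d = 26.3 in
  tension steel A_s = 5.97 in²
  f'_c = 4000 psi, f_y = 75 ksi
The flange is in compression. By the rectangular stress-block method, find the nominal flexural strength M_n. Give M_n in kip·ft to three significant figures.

M_n ≈ 880 kip·ft

Tension: T = A_s f_y = 5.97 × 75 = 447.75 kips.
Try a within the flange: a = T/(0.85 f'_c b_f) = 447.75/(0.85 × 4 × 27) = 4.877 in.
a = 4.877 > h_f = 3.1 in: the block extends into the web. Split into flange-overhang and web parts.
C_f = 0.85 f'_c (b_f − b_w) h_f = 0.85 × 4 × (27 − 14.3) × 3.1 = 133.9 kips.
Remaining web compression depth: a_w = (T − C_f)/(0.85 f'_c b_w) = (447.75 − 133.9)/(0.85 × 4 × 14.3) = 6.455 in.
M_n = C_f(d − h_f/2) + (T − C_f)(d − a_w/2) = 133.9 × (26.3 − 1.55) + 313.85 × (26.3 − 3.2275) = 3314.0 + 7241.3 = 10555.3 kip·in.
M_n = 10555.3/12 = 879.61 kip·ft.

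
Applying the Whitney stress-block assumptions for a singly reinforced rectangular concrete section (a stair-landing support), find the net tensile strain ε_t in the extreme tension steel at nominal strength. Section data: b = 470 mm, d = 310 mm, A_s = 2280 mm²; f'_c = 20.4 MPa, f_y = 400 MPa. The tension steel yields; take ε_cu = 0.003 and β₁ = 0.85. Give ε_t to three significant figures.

a = A_s f_y/(0.85 f'_c b) = 111.90 mm.
β₁ = 0.85, so c = a/β₁ = 111.90/0.85 = 131.65 mm.
From the linear strain diagram with ε_cu = 0.003: ε_t = 0.003 (d − c)/c = 0.003 × (310 − 131.65)/131.65 = 0.00406.
ε_t is between 0.004 and 0.005 — transition zone.

ε_t ≈ 0.00406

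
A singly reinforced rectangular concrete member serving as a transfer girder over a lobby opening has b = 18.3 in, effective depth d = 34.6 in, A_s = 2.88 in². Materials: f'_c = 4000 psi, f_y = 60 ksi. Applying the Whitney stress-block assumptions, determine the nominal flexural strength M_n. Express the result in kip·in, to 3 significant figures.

T = A_s f_y = 2.88 × 60 = 172.8 kips.
a = T/(0.85 f'_c b) = 172.8/(0.85 × 4 × 18.3) = 2.777 in.
M_n = T(d − a/2) = 172.8 × (34.6 − 1.3885) = 5738.9 kip·in.

M_n ≈ 5740 kip·in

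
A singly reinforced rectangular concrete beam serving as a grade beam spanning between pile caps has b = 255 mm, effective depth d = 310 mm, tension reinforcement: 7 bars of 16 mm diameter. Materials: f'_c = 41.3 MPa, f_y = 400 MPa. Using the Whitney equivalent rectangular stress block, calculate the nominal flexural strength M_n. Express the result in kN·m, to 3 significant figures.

A_s = 7 × 201 = 1407 mm².
T = A_s f_y = 1407 × 400 = 562800 N = 562.8 kN.
From C = T: a = T/(0.85 f'_c b) = 562800/(0.85 × 41.3 × 255) = 62.87 mm.
M_n = T(d − a/2) = 562.8 kN × (310 − 31.435) mm = 156.78 kN·m.

M_n ≈ 157 kN·m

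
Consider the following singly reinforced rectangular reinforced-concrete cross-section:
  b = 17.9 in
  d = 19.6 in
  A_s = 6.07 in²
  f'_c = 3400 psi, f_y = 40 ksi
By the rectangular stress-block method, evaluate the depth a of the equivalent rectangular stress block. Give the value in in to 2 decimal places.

a ≈ 4.69 in

T = A_s f_y = 6.07 × 40 = 242.8 kips.
a = T/(0.85 f'_c b) = 242.8/(0.85 × 3.4 × 17.9) = 4.69 in.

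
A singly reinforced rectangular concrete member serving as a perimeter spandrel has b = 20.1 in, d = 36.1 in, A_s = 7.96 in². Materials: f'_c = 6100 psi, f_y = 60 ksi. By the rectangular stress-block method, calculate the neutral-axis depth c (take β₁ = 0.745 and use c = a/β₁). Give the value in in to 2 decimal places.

c ≈ 6.15 in

T = A_s f_y = 7.96 × 60 = 477.6 kips.
a = T/(0.85 f'_c b) = 477.6/(0.85 × 6.1 × 20.1) = 4.5827 in.
With β₁ = 0.745, c = a/β₁ = 4.5827/0.745 = 6.15 in.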